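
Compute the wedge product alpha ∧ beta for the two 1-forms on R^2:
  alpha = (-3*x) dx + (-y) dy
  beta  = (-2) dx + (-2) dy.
alpha ∧ beta = (6*x - 2*y) dx ∧ dy

Distribute the wedge, using dx_i ∧ dx_j = -dx_j ∧ dx_i and dx_i ∧ dx_i = 0. For each pair (i, j) with i < j, the coefficient of dx_i ∧ dx_j in alpha ∧ beta is (alpha_i * beta_j - alpha_j * beta_i). Collecting: alpha ∧ beta = (6*x - 2*y) dx ∧ dy.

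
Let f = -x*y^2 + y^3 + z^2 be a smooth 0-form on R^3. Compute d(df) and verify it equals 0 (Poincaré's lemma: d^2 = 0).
d(df) = 0

Step 1: df = sum_i (∂f/∂x_i) dx_i = (-y^2) dx + (y*(-2*x + 3*y)) dy + (2*z) dz.
Step 2: Apply d again. Using the 1-form formula, the coefficient of dx ∧ dy in d(df) is ∂^2 f/∂x ∂y - ∂^2 f/∂y ∂x = (-2*y) - (-2*y) = 0 (equality of mixed partials for smooth f).
Similarly for dx ∧ dz and dy ∧ dz — all coefficients vanish. So d(df) = 0.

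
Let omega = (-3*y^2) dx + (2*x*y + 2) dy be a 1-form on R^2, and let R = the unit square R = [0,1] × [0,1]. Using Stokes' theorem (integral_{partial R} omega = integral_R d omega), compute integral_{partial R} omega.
integral_(partial R) omega = 4

Stokes: integral_partial_R omega = integral_R d omega with d omega = (∂Q/∂x - ∂P/∂y) dx ∧ dy.
  ∂Q/∂x = 2*y
  ∂P/∂y = -6*y
  integrand = ∂Q/∂x - ∂P/∂y = 8*y.
Integrating over R: integral_0^1 integral_0^1 (8*y) dx dy = 4.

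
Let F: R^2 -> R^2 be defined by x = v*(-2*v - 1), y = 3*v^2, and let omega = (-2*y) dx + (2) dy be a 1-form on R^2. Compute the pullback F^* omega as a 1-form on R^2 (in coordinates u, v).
F^* omega = (6*v*(4*v^2 + v + 2)) dv

Using F^*(f dg) = (f ∘ F) d(g ∘ F), substitute each coordinate x_i by F_i(u, v) in f_i, and replace dx_i by d F_i = (∂F_i/∂u) du + (∂F_i/∂v) dv.
  For the x component: f_1(F) = -6*v^2; d F_1 = (0) du + (-4*v - 1) dv
  For the y component: f_2(F) = 2; d F_2 = (0) du + (6*v) dv
Combining and collecting du, dv coefficients:
  coeff of du: 0
  coeff of dv: 6*v*(4*v^2 + v + 2)
F^* omega = (6*v*(4*v^2 + v + 2)) dv.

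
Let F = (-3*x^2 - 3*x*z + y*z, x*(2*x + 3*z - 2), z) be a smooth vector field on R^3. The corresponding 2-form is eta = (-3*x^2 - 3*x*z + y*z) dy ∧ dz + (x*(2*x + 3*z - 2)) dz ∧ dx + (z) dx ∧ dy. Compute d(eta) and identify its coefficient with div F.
d(eta) = (-6*x - 3*z + 1) dx ∧ dy ∧ dz; div F = -6*x - 3*z + 1

For a 2-form in R^3 of the form above, applying d gives a 3-form with coefficient ∂P/∂x + ∂Q/∂y + ∂R/∂z:
  ∂P/∂x = -6*x - 3*z
  ∂Q/∂y = 0
  ∂R/∂z = 1
Sum = -6*x - 3*z + 1, which is exactly div F.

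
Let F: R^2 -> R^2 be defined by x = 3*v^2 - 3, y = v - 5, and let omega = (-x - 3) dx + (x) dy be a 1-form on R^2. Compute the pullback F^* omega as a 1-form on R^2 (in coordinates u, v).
F^* omega = (-18*v^3 + 3*v^2 - 3) dv

Using F^*(f dg) = (f ∘ F) d(g ∘ F), substitute each coordinate x_i by F_i(u, v) in f_i, and replace dx_i by d F_i = (∂F_i/∂u) du + (∂F_i/∂v) dv.
  For the x component: f_1(F) = -3*v^2; d F_1 = (0) du + (6*v) dv
  For the y component: f_2(F) = 3*v^2 - 3; d F_2 = (0) du + (1) dv
Combining and collecting du, dv coefficients:
  coeff of du: 0
  coeff of dv: -18*v^3 + 3*v^2 - 3
F^* omega = (-18*v^3 + 3*v^2 - 3) dv.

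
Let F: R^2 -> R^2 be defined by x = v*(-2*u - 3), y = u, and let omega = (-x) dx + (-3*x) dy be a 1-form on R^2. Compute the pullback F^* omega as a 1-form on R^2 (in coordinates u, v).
F^* omega = (v*(-4*u*v + 6*u - 6*v + 9)) du + (v*(-4*u^2 - 12*u - 9)) dv

Using F^*(f dg) = (f ∘ F) d(g ∘ F), substitute each coordinate x_i by F_i(u, v) in f_i, and replace dx_i by d F_i = (∂F_i/∂u) du + (∂F_i/∂v) dv.
  For the x component: f_1(F) = v*(2*u + 3); d F_1 = (-2*v) du + (-2*u - 3) dv
  For the y component: f_2(F) = 3*v*(2*u + 3); d F_2 = (1) du + (0) dv
Combining and collecting du, dv coefficients:
  coeff of du: v*(-4*u*v + 6*u - 6*v + 9)
  coeff of dv: v*(-4*u^2 - 12*u - 9)
F^* omega = (v*(-4*u*v + 6*u - 6*v + 9)) du + (v*(-4*u^2 - 12*u - 9)) dv.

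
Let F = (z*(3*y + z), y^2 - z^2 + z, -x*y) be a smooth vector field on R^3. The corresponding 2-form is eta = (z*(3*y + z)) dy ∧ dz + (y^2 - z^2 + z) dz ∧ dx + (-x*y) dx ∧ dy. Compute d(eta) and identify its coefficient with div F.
d(eta) = (2*y) dx ∧ dy ∧ dz; div F = 2*y

For a 2-form in R^3 of the form above, applying d gives a 3-form with coefficient ∂P/∂x + ∂Q/∂y + ∂R/∂z:
  ∂P/∂x = 0
  ∂Q/∂y = 2*y
  ∂R/∂z = 0
Sum = 2*y, which is exactly div F.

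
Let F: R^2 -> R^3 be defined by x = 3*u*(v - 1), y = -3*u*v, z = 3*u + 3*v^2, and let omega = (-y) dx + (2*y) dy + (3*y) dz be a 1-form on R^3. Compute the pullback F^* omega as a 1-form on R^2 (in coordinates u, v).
F^* omega = (9*u*v*(3*v - 4)) du + (27*u*v*(u - 2*v)) dv

Using F^*(f dg) = (f ∘ F) d(g ∘ F), substitute each coordinate x_i by F_i(u, v) in f_i, and replace dx_i by d F_i = (∂F_i/∂u) du + (∂F_i/∂v) dv.
  For the x component: f_1(F) = 3*u*v; d F_1 = (3*v - 3) du + (3*u) dv
  For the y component: f_2(F) = -6*u*v; d F_2 = (-3*v) du + (-3*u) dv
  For the z component: f_3(F) = -9*u*v; d F_3 = (3) du + (6*v) dv
Combining and collecting du, dv coefficients:
  coeff of du: 9*u*v*(3*v - 4)
  coeff of dv: 27*u*v*(u - 2*v)
F^* omega = (9*u*v*(3*v - 4)) du + (27*u*v*(u - 2*v)) dv.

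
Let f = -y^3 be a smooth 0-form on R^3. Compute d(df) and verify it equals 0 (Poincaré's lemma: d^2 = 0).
d(df) = 0

Step 1: df = sum_i (∂f/∂x_i) dx_i = (0) dx + (-3*y^2) dy + (0) dz.
Step 2: Apply d again. Using the 1-form formula, the coefficient of dx ∧ dy in d(df) is ∂^2 f/∂x ∂y - ∂^2 f/∂y ∂x = (0) - (0) = 0 (equality of mixed partials for smooth f).
Similarly for dx ∧ dz and dy ∧ dz — all coefficients vanish. So d(df) = 0.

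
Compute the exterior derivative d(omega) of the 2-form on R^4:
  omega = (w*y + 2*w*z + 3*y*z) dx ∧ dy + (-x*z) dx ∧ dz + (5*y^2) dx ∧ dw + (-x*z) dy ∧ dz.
d(omega) = (2*w + 3*y - z) dx ∧ dy ∧ dz + (-9*y + 2*z) dx ∧ dy ∧ dw

For a 2-form omega = sum_{i<j} g_{ij} dx_i ∧ dx_j, the exterior derivative is
  d(omega) = sum_{i<j} d(g_{ij}) ∧ dx_i ∧ dx_j = sum_{i<j, k} (∂g_{ij}/∂x_k) dx_k ∧ dx_i ∧ dx_j.
Expand each term, using dx_k ∧ dx_i ∧ dx_j = sgn(permutation) dx_{(a)} ∧ dx_{(b)} ∧ dx_{(c)} with (a < b < c) sorted:
  d(w*y + 2*w*z + 3*y*z) includes (∂/∂z)(w*y + 2*w*z + 3*y*z) dz = (2*w + 3*y) dz, which multiplied by dx ∧ dy gives (2*w + 3*y) dx ∧ dy ∧ dz
  d(w*y + 2*w*z + 3*y*z) includes (∂/∂w)(w*y + 2*w*z + 3*y*z) dw = (y + 2*z) dw, which multiplied by dx ∧ dy gives (y + 2*z) dx ∧ dy ∧ dw
  d(5*y^2) includes (∂/∂y)(5*y^2) dy = (10*y) dy, which multiplied by dx ∧ dw gives (-10*y) dx ∧ dy ∧ dw
  d(-x*z) includes (∂/∂x)(-x*z) dx = (-z) dx, which multiplied by dy ∧ dz gives (-z) dx ∧ dy ∧ dz
Collecting like 3-forms: d(omega) = (2*w + 3*y - z) dx ∧ dy ∧ dz + (-9*y + 2*z) dx ∧ dy ∧ dw.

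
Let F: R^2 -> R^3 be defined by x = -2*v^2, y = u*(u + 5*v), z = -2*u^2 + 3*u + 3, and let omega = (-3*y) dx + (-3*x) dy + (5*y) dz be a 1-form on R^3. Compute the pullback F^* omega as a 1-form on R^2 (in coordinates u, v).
F^* omega = (-20*u^3 - 100*u^2*v + 15*u^2 + 12*u*v^2 + 75*u*v + 30*v^3) du + (6*u*v*(2*u + 15*v)) dv

Using F^*(f dg) = (f ∘ F) d(g ∘ F), substitute each coordinate x_i by F_i(u, v) in f_i, and replace dx_i by d F_i = (∂F_i/∂u) du + (∂F_i/∂v) dv.
  For the x component: f_1(F) = 3*u*(-u - 5*v); d F_1 = (0) du + (-4*v) dv
  For the y component: f_2(F) = 6*v^2; d F_2 = (2*u + 5*v) du + (5*u) dv
  For the z component: f_3(F) = 5*u*(u + 5*v); d F_3 = (3 - 4*u) du + (0) dv
Combining and collecting du, dv coefficients:
  coeff of du: -20*u^3 - 100*u^2*v + 15*u^2 + 12*u*v^2 + 75*u*v + 30*v^3
  coeff of dv: 6*u*v*(2*u + 15*v)
F^* omega = (-20*u^3 - 100*u^2*v + 15*u^2 + 12*u*v^2 + 75*u*v + 30*v^3) du + (6*u*v*(2*u + 15*v)) dv.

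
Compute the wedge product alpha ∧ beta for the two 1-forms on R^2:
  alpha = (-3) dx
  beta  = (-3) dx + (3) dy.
alpha ∧ beta = (-9) dx ∧ dy

Distribute the wedge, using dx_i ∧ dx_j = -dx_j ∧ dx_i and dx_i ∧ dx_i = 0. For each pair (i, j) with i < j, the coefficient of dx_i ∧ dx_j in alpha ∧ beta is (alpha_i * beta_j - alpha_j * beta_i). Collecting: alpha ∧ beta = (-9) dx ∧ dy.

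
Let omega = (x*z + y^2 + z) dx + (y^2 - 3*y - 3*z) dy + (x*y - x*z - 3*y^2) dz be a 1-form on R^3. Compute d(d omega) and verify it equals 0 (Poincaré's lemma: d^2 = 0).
d(d omega) = 0

Step 1: d omega = sum_{i<j} (∂f_j/∂x_i - ∂f_i/∂x_j) dx_i ∧ dx_j:
  coeff of dx ∧ dy: -2*y
  coeff of dx ∧ dz: -x + y - z - 1
  coeff of dy ∧ dz: x - 6*y + 3
Step 2: Apply d again to each 2-form coefficient. The only possible 3-form in R^3 is dx ∧ dy ∧ dz, with coefficient
  ∂(coeff of dy∧dz)/∂x - ∂(coeff of dx∧dz)/∂y + ∂(coeff of dx∧dy)/∂z
  = ∂/∂x (x - 6*y + 3) - ∂/∂y (-x + y - z - 1) + ∂/∂z (-2*y).
Each of these terms simplifies to sums of mixed partials that cancel in pairs. The result is 0 (by equality of mixed partials for smooth functions — Schwarz / Clairaut).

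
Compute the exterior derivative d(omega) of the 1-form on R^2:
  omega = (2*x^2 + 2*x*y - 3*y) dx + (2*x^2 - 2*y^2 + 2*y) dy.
d(omega) = (2*x + 3) dx ∧ dy

For a 1-form omega = sum_i f_i dx_i, the exterior derivative is
  d(omega) = sum_{i < j} (∂f_j/∂x_i - ∂f_i/∂x_j) dx_i ∧ dx_j.
  coefficient of dx ∧ dy: ∂f_2/∂x - ∂f_1/∂y = ∂(2*x^2 - 2*y^2 + 2*y)/∂x - ∂(2*x^2 + 2*x*y - 3*y)/∂y = 2*x + 3
Assembling: d(omega) = (2*x + 3) dx ∧ dy.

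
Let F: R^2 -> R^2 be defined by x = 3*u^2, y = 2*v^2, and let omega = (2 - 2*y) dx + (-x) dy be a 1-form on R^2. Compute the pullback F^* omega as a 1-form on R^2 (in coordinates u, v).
F^* omega = (12*u*(1 - 2*v^2)) du + (-12*u^2*v) dv

Using F^*(f dg) = (f ∘ F) d(g ∘ F), substitute each coordinate x_i by F_i(u, v) in f_i, and replace dx_i by d F_i = (∂F_i/∂u) du + (∂F_i/∂v) dv.
  For the x component: f_1(F) = 2 - 4*v^2; d F_1 = (6*u) du + (0) dv
  For the y component: f_2(F) = -3*u^2; d F_2 = (0) du + (4*v) dv
Combining and collecting du, dv coefficients:
  coeff of du: 12*u*(1 - 2*v^2)
  coeff of dv: -12*u^2*v
F^* omega = (12*u*(1 - 2*v^2)) du + (-12*u^2*v) dv.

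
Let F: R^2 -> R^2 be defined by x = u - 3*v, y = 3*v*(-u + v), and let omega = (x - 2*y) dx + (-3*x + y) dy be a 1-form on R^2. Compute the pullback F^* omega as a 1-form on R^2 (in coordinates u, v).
F^* omega = (9*u*v^2 + 15*u*v + u - 9*v^3 - 33*v^2 - 3*v) du + (9*u^2*v + 9*u^2 - 27*u*v^2 - 63*u*v - 3*u + 18*v^3 + 72*v^2 + 9*v) dv

Using F^*(f dg) = (f ∘ F) d(g ∘ F), substitute each coordinate x_i by F_i(u, v) in f_i, and replace dx_i by d F_i = (∂F_i/∂u) du + (∂F_i/∂v) dv.
  For the x component: f_1(F) = 6*u*v + u - 6*v^2 - 3*v; d F_1 = (1) du + (-3) dv
  For the y component: f_2(F) = -3*u*v - 3*u + 3*v^2 + 9*v; d F_2 = (-3*v) du + (-3*u + 6*v) dv
Combining and collecting du, dv coefficients:
  coeff of du: 9*u*v^2 + 15*u*v + u - 9*v^3 - 33*v^2 - 3*v
  coeff of dv: 9*u^2*v + 9*u^2 - 27*u*v^2 - 63*u*v - 3*u + 18*v^3 + 72*v^2 + 9*v
F^* omega = (9*u*v^2 + 15*u*v + u - 9*v^3 - 33*v^2 - 3*v) du + (9*u^2*v + 9*u^2 - 27*u*v^2 - 63*u*v - 3*u + 18*v^3 + 72*v^2 + 9*v) dv.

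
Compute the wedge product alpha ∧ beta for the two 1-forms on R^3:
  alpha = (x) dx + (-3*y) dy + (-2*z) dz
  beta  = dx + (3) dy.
alpha ∧ beta = (3*x + 3*y) dx ∧ dy + (2*z) dx ∧ dz + (6*z) dy ∧ dz

Distribute the wedge, using dx_i ∧ dx_j = -dx_j ∧ dx_i and dx_i ∧ dx_i = 0. For each pair (i, j) with i < j, the coefficient of dx_i ∧ dx_j in alpha ∧ beta is (alpha_i * beta_j - alpha_j * beta_i). Collecting: alpha ∧ beta = (3*x + 3*y) dx ∧ dy + (2*z) dx ∧ dz + (6*z) dy ∧ dz.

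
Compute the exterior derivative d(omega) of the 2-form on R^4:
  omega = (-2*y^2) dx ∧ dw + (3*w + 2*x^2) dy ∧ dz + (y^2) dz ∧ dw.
d(omega) = (4*y) dx ∧ dy ∧ dw + (4*x) dx ∧ dy ∧ dz + (2*y + 3) dy ∧ dz ∧ dw

For a 2-form omega = sum_{i<j} g_{ij} dx_i ∧ dx_j, the exterior derivative is
  d(omega) = sum_{i<j} d(g_{ij}) ∧ dx_i ∧ dx_j = sum_{i<j, k} (∂g_{ij}/∂x_k) dx_k ∧ dx_i ∧ dx_j.
Expand each term, using dx_k ∧ dx_i ∧ dx_j = sgn(permutation) dx_{(a)} ∧ dx_{(b)} ∧ dx_{(c)} with (a < b < c) sorted:
  d(-2*y^2) includes (∂/∂y)(-2*y^2) dy = (-4*y) dy, which multiplied by dx ∧ dw gives (4*y) dx ∧ dy ∧ dw
  d(3*w + 2*x^2) includes (∂/∂x)(3*w + 2*x^2) dx = (4*x) dx, which multiplied by dy ∧ dz gives (4*x) dx ∧ dy ∧ dz
  d(3*w + 2*x^2) includes (∂/∂w)(3*w + 2*x^2) dw = (3) dw, which multiplied by dy ∧ dz gives (3) dy ∧ dz ∧ dw
  d(y^2) includes (∂/∂y)(y^2) dy = (2*y) dy, which multiplied by dz ∧ dw gives (2*y) dy ∧ dz ∧ dw
Collecting like 3-forms: d(omega) = (4*y) dx ∧ dy ∧ dw + (4*x) dx ∧ dy ∧ dz + (2*y + 3) dy ∧ dz ∧ dw.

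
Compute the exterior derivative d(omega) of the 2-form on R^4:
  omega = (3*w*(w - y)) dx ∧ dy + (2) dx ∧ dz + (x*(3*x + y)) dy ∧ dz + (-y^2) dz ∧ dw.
d(omega) = (6*w - 3*y) dx ∧ dy ∧ dw + (6*x + y) dx ∧ dy ∧ dz + (-2*y) dy ∧ dz ∧ dw

For a 2-form omega = sum_{i<j} g_{ij} dx_i ∧ dx_j, the exterior derivative is
  d(omega) = sum_{i<j} d(g_{ij}) ∧ dx_i ∧ dx_j = sum_{i<j, k} (∂g_{ij}/∂x_k) dx_k ∧ dx_i ∧ dx_j.
Expand each term, using dx_k ∧ dx_i ∧ dx_j = sgn(permutation) dx_{(a)} ∧ dx_{(b)} ∧ dx_{(c)} with (a < b < c) sorted:
  d(3*w*(w - y)) includes (∂/∂w)(3*w*(w - y)) dw = (6*w - 3*y) dw, which multiplied by dx ∧ dy gives (6*w - 3*y) dx ∧ dy ∧ dw
  d(x*(3*x + y)) includes (∂/∂x)(x*(3*x + y)) dx = (6*x + y) dx, which multiplied by dy ∧ dz gives (6*x + y) dx ∧ dy ∧ dz
  d(-y^2) includes (∂/∂y)(-y^2) dy = (-2*y) dy, which multiplied by dz ∧ dw gives (-2*y) dy ∧ dz ∧ dw
Collecting like 3-forms: d(omega) = (6*w - 3*y) dx ∧ dy ∧ dw + (6*x + y) dx ∧ dy ∧ dz + (-2*y) dy ∧ dz ∧ dw.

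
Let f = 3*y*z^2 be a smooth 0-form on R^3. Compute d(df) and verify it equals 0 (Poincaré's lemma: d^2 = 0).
d(df) = 0

Step 1: df = sum_i (∂f/∂x_i) dx_i = (0) dx + (3*z^2) dy + (6*y*z) dz.
Step 2: Apply d again. Using the 1-form formula, the coefficient of dx ∧ dy in d(df) is ∂^2 f/∂x ∂y - ∂^2 f/∂y ∂x = (0) - (0) = 0 (equality of mixed partials for smooth f).
Similarly for dx ∧ dz and dy ∧ dz — all coefficients vanish. So d(df) = 0.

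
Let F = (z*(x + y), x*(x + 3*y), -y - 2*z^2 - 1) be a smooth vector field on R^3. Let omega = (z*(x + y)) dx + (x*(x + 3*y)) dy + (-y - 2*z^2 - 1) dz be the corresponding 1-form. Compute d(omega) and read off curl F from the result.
d(omega) = (-1) dy ∧ dz + (x + y) dz ∧ dx + (2*x + 3*y - z) dx ∧ dy; curl F = (-1, x + y, 2*x + 3*y - z)

d omega = sum_{i<j} (∂f_j/∂x_i - ∂f_i/∂x_j) dx_i ∧ dx_j. Under the identification (dy ∧ dz, dz ∧ dx, dx ∧ dy) ↔ (e_x, e_y, e_z), the coefficients are exactly the components of curl F. Compute:
  ∂R/∂y - ∂Q/∂z = (-1) - (0) = -1
  ∂P/∂z - ∂R/∂x = (x + y) - (0) = x + y
  ∂Q/∂x - ∂P/∂y = (2*x + 3*y) - (z) = 2*x + 3*y - z.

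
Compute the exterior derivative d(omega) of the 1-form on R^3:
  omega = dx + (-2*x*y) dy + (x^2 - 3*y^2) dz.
d(omega) = (-2*y) dx ∧ dy + (2*x) dx ∧ dz + (-6*y) dy ∧ dz

For a 1-form omega = sum_i f_i dx_i, the exterior derivative is
  d(omega) = sum_{i < j} (∂f_j/∂x_i - ∂f_i/∂x_j) dx_i ∧ dx_j.
  coefficient of dx ∧ dy: ∂f_2/∂x - ∂f_1/∂y = ∂(-2*x*y)/∂x - ∂(1)/∂y = -2*y
  coefficient of dx ∧ dz: ∂f_3/∂x - ∂f_1/∂z = ∂(x^2 - 3*y^2)/∂x - ∂(1)/∂z = 2*x
  coefficient of dy ∧ dz: ∂f_3/∂y - ∂f_2/∂z = ∂(x^2 - 3*y^2)/∂y - ∂(-2*x*y)/∂z = -6*y
Assembling: d(omega) = (-2*y) dx ∧ dy + (2*x) dx ∧ dz + (-6*y) dy ∧ dz.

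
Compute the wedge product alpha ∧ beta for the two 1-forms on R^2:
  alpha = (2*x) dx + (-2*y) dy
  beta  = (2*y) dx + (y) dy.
alpha ∧ beta = (2*y*(x + 2*y)) dx ∧ dy

Distribute the wedge, using dx_i ∧ dx_j = -dx_j ∧ dx_i and dx_i ∧ dx_i = 0. For each pair (i, j) with i < j, the coefficient of dx_i ∧ dx_j in alpha ∧ beta is (alpha_i * beta_j - alpha_j * beta_i). Collecting: alpha ∧ beta = (2*y*(x + 2*y)) dx ∧ dy.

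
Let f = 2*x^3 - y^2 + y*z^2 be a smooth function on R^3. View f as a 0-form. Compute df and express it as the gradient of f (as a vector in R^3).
df = (6*x^2) dx + (-2*y + z^2) dy + (2*y*z) dz; grad f = (6*x^2, -2*y + z^2, 2*y*z)

For a 0-form f, d f = (∂f/∂x) dx + (∂f/∂y) dy + (∂f/∂z) dz. The components of the vector representation are exactly the entries of grad f in Cartesian coordinates:
  ∂f/∂x = 6*x^2
  ∂f/∂y = -2*y + z^2
  ∂f/∂z = 2*y*z.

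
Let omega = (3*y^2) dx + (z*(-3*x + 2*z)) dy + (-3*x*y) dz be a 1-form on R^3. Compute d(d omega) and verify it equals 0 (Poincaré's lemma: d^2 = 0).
d(d omega) = 0

Step 1: d omega = sum_{i<j} (∂f_j/∂x_i - ∂f_i/∂x_j) dx_i ∧ dx_j:
  coeff of dx ∧ dy: -6*y - 3*z
  coeff of dx ∧ dz: -3*y
  coeff of dy ∧ dz: -4*z
Step 2: Apply d again to each 2-form coefficient. The only possible 3-form in R^3 is dx ∧ dy ∧ dz, with coefficient
  ∂(coeff of dy∧dz)/∂x - ∂(coeff of dx∧dz)/∂y + ∂(coeff of dx∧dy)/∂z
  = ∂/∂x (-4*z) - ∂/∂y (-3*y) + ∂/∂z (-6*y - 3*z).
Each of these terms simplifies to sums of mixed partials that cancel in pairs. The result is 0 (by equality of mixed partials for smooth functions — Schwarz / Clairaut).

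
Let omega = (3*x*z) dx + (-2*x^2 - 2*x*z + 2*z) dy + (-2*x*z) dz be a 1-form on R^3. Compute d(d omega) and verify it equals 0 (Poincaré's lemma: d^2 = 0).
d(d omega) = 0

Step 1: d omega = sum_{i<j} (∂f_j/∂x_i - ∂f_i/∂x_j) dx_i ∧ dx_j:
  coeff of dx ∧ dy: -4*x - 2*z
  coeff of dx ∧ dz: -3*x - 2*z
  coeff of dy ∧ dz: 2*x - 2
Step 2: Apply d again to each 2-form coefficient. The only possible 3-form in R^3 is dx ∧ dy ∧ dz, with coefficient
  ∂(coeff of dy∧dz)/∂x - ∂(coeff of dx∧dz)/∂y + ∂(coeff of dx∧dy)/∂z
  = ∂/∂x (2*x - 2) - ∂/∂y (-3*x - 2*z) + ∂/∂z (-4*x - 2*z).
Each of these terms simplifies to sums of mixed partials that cancel in pairs. The result is 0 (by equality of mixed partials for smooth functions — Schwarz / Clairaut).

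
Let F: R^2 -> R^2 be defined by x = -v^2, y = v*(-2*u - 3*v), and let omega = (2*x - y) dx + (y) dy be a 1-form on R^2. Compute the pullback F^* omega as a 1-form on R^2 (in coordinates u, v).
F^* omega = (v^2*(4*u + 6*v)) du + (2*v*(2*u^2 + 7*u*v + 8*v^2)) dv

Using F^*(f dg) = (f ∘ F) d(g ∘ F), substitute each coordinate x_i by F_i(u, v) in f_i, and replace dx_i by d F_i = (∂F_i/∂u) du + (∂F_i/∂v) dv.
  For the x component: f_1(F) = v*(2*u + v); d F_1 = (0) du + (-2*v) dv
  For the y component: f_2(F) = v*(-2*u - 3*v); d F_2 = (-2*v) du + (-2*u - 6*v) dv
Combining and collecting du, dv coefficients:
  coeff of du: v^2*(4*u + 6*v)
  coeff of dv: 2*v*(2*u^2 + 7*u*v + 8*v^2)
F^* omega = (v^2*(4*u + 6*v)) du + (2*v*(2*u^2 + 7*u*v + 8*v^2)) dv.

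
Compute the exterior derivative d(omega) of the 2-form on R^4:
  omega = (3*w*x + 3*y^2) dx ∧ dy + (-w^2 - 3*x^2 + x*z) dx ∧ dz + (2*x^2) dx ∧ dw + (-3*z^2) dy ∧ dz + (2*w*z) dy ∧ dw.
d(omega) = (3*x) dx ∧ dy ∧ dw + (-2*w) dx ∧ dz ∧ dw + (-2*w) dy ∧ dz ∧ dw

For a 2-form omega = sum_{i<j} g_{ij} dx_i ∧ dx_j, the exterior derivative is
  d(omega) = sum_{i<j} d(g_{ij}) ∧ dx_i ∧ dx_j = sum_{i<j, k} (∂g_{ij}/∂x_k) dx_k ∧ dx_i ∧ dx_j.
Expand each term, using dx_k ∧ dx_i ∧ dx_j = sgn(permutation) dx_{(a)} ∧ dx_{(b)} ∧ dx_{(c)} with (a < b < c) sorted:
  d(3*w*x + 3*y^2) includes (∂/∂w)(3*w*x + 3*y^2) dw = (3*x) dw, which multiplied by dx ∧ dy gives (3*x) dx ∧ dy ∧ dw
  d(-w^2 - 3*x^2 + x*z) includes (∂/∂w)(-w^2 - 3*x^2 + x*z) dw = (-2*w) dw, which multiplied by dx ∧ dz gives (-2*w) dx ∧ dz ∧ dw
  d(2*w*z) includes (∂/∂z)(2*w*z) dz = (2*w) dz, which multiplied by dy ∧ dw gives (-2*w) dy ∧ dz ∧ dw
Collecting like 3-forms: d(omega) = (3*x) dx ∧ dy ∧ dw + (-2*w) dx ∧ dz ∧ dw + (-2*w) dy ∧ dz ∧ dw.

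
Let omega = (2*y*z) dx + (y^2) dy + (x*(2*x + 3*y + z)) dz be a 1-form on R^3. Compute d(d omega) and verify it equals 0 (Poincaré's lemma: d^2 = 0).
d(d omega) = 0

Step 1: d omega = sum_{i<j} (∂f_j/∂x_i - ∂f_i/∂x_j) dx_i ∧ dx_j:
  coeff of dx ∧ dy: -2*z
  coeff of dx ∧ dz: 4*x + y + z
  coeff of dy ∧ dz: 3*x
Step 2: Apply d again to each 2-form coefficient. The only possible 3-form in R^3 is dx ∧ dy ∧ dz, with coefficient
  ∂(coeff of dy∧dz)/∂x - ∂(coeff of dx∧dz)/∂y + ∂(coeff of dx∧dy)/∂z
  = ∂/∂x (3*x) - ∂/∂y (4*x + y + z) + ∂/∂z (-2*z).
Each of these terms simplifies to sums of mixed partials that cancel in pairs. The result is 0 (by equality of mixed partials for smooth functions — Schwarz / Clairaut).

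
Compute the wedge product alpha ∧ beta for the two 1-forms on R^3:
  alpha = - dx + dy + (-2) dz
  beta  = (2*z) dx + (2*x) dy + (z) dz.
alpha ∧ beta = (-2*x - 2*z) dx ∧ dy + (3*z) dx ∧ dz + (4*x + z) dy ∧ dz

Distribute the wedge, using dx_i ∧ dx_j = -dx_j ∧ dx_i and dx_i ∧ dx_i = 0. For each pair (i, j) with i < j, the coefficient of dx_i ∧ dx_j in alpha ∧ beta is (alpha_i * beta_j - alpha_j * beta_i). Collecting: alpha ∧ beta = (-2*x - 2*z) dx ∧ dy + (3*z) dx ∧ dz + (4*x + z) dy ∧ dz.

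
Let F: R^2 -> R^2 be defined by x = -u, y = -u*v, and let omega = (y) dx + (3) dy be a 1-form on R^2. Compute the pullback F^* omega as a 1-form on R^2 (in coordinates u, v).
F^* omega = (v*(u - 3)) du + (-3*u) dv

Using F^*(f dg) = (f ∘ F) d(g ∘ F), substitute each coordinate x_i by F_i(u, v) in f_i, and replace dx_i by d F_i = (∂F_i/∂u) du + (∂F_i/∂v) dv.
  For the x component: f_1(F) = -u*v; d F_1 = (-1) du + (0) dv
  For the y component: f_2(F) = 3; d F_2 = (-v) du + (-u) dv
Combining and collecting du, dv coefficients:
  coeff of du: v*(u - 3)
  coeff of dv: -3*u
F^* omega = (v*(u - 3)) du + (-3*u) dv.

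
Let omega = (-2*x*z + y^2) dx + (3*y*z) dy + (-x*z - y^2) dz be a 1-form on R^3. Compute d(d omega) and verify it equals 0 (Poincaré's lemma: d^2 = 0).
d(d omega) = 0

Step 1: d omega = sum_{i<j} (∂f_j/∂x_i - ∂f_i/∂x_j) dx_i ∧ dx_j:
  coeff of dx ∧ dy: -2*y
  coeff of dx ∧ dz: 2*x - z
  coeff of dy ∧ dz: -5*y
Step 2: Apply d again to each 2-form coefficient. The only possible 3-form in R^3 is dx ∧ dy ∧ dz, with coefficient
  ∂(coeff of dy∧dz)/∂x - ∂(coeff of dx∧dz)/∂y + ∂(coeff of dx∧dy)/∂z
  = ∂/∂x (-5*y) - ∂/∂y (2*x - z) + ∂/∂z (-2*y).
Each of these terms simplifies to sums of mixed partials that cancel in pairs. The result is 0 (by equality of mixed partials for smooth functions — Schwarz / Clairaut).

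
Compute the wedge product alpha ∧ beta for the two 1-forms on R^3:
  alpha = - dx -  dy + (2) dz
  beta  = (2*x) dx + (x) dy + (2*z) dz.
alpha ∧ beta = (x) dx ∧ dy + (-4*x - 2*z) dx ∧ dz + (-2*x - 2*z) dy ∧ dz

Distribute the wedge, using dx_i ∧ dx_j = -dx_j ∧ dx_i and dx_i ∧ dx_i = 0. For each pair (i, j) with i < j, the coefficient of dx_i ∧ dx_j in alpha ∧ beta is (alpha_i * beta_j - alpha_j * beta_i). Collecting: alpha ∧ beta = (x) dx ∧ dy + (-4*x - 2*z) dx ∧ dz + (-2*x - 2*z) dy ∧ dz.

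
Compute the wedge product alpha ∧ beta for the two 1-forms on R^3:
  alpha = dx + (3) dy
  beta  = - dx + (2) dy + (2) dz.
alpha ∧ beta = (5) dx ∧ dy + (2) dx ∧ dz + (6) dy ∧ dz

Distribute the wedge, using dx_i ∧ dx_j = -dx_j ∧ dx_i and dx_i ∧ dx_i = 0. For each pair (i, j) with i < j, the coefficient of dx_i ∧ dx_j in alpha ∧ beta is (alpha_i * beta_j - alpha_j * beta_i). Collecting: alpha ∧ beta = (5) dx ∧ dy + (2) dx ∧ dz + (6) dy ∧ dz.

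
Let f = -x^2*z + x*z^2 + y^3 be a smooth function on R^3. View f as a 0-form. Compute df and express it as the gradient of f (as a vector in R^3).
df = (z*(-2*x + z)) dx + (3*y^2) dy + (x*(-x + 2*z)) dz; grad f = (z*(-2*x + z), 3*y^2, x*(-x + 2*z))

For a 0-form f, d f = (∂f/∂x) dx + (∂f/∂y) dy + (∂f/∂z) dz. The components of the vector representation are exactly the entries of grad f in Cartesian coordinates:
  ∂f/∂x = z*(-2*x + z)
  ∂f/∂y = 3*y^2
  ∂f/∂z = x*(-x + 2*z).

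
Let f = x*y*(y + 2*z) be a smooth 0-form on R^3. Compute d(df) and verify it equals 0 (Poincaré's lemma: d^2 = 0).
d(df) = 0

Step 1: df = sum_i (∂f/∂x_i) dx_i = (y*(y + 2*z)) dx + (2*x*(y + z)) dy + (2*x*y) dz.
Step 2: Apply d again. Using the 1-form formula, the coefficient of dx ∧ dy in d(df) is ∂^2 f/∂x ∂y - ∂^2 f/∂y ∂x = (2*y + 2*z) - (2*y + 2*z) = 0 (equality of mixed partials for smooth f).
Similarly for dx ∧ dz and dy ∧ dz — all coefficients vanish. So d(df) = 0.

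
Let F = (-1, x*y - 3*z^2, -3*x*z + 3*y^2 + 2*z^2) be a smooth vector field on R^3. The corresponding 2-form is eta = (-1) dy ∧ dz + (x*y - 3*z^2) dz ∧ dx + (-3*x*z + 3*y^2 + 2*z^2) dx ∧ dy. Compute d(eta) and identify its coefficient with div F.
d(eta) = (-2*x + 4*z) dx ∧ dy ∧ dz; div F = -2*x + 4*z

For a 2-form in R^3 of the form above, applying d gives a 3-form with coefficient ∂P/∂x + ∂Q/∂y + ∂R/∂z:
  ∂P/∂x = 0
  ∂Q/∂y = x
  ∂R/∂z = -3*x + 4*z
Sum = -2*x + 4*z, which is exactly div F.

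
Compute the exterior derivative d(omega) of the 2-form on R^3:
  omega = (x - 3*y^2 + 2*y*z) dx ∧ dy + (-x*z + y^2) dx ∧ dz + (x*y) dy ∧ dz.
d(omega) = (y) dx ∧ dy ∧ dz

For a 2-form omega = sum_{i<j} g_{ij} dx_i ∧ dx_j, the exterior derivative is
  d(omega) = sum_{i<j} d(g_{ij}) ∧ dx_i ∧ dx_j = sum_{i<j, k} (∂g_{ij}/∂x_k) dx_k ∧ dx_i ∧ dx_j.
Expand each term, using dx_k ∧ dx_i ∧ dx_j = sgn(permutation) dx_{(a)} ∧ dx_{(b)} ∧ dx_{(c)} with (a < b < c) sorted:
  d(x - 3*y^2 + 2*y*z) includes (∂/∂z)(x - 3*y^2 + 2*y*z) dz = (2*y) dz, which multiplied by dx ∧ dy gives (2*y) dx ∧ dy ∧ dz
  d(-x*z + y^2) includes (∂/∂y)(-x*z + y^2) dy = (2*y) dy, which multiplied by dx ∧ dz gives (-2*y) dx ∧ dy ∧ dz
  d(x*y) includes (∂/∂x)(x*y) dx = (y) dx, which multiplied by dy ∧ dz gives (y) dx ∧ dy ∧ dz
Collecting like 3-forms: d(omega) = (y) dx ∧ dy ∧ dz.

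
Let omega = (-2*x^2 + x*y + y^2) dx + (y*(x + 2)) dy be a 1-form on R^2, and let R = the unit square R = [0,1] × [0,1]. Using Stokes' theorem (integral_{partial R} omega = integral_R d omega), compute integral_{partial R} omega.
integral_(partial R) omega = -1

Stokes: integral_partial_R omega = integral_R d omega with d omega = (∂Q/∂x - ∂P/∂y) dx ∧ dy.
  ∂Q/∂x = y
  ∂P/∂y = x + 2*y
  integrand = ∂Q/∂x - ∂P/∂y = -x - y.
Integrating over R: integral_0^1 integral_0^1 (-x - y) dx dy = -1.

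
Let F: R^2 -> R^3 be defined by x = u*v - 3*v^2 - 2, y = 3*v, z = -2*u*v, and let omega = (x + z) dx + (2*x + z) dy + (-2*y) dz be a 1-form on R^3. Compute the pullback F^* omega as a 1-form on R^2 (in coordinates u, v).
F^* omega = (v*(-u*v - 3*v^2 + 12*v - 2)) du + (-u^2*v + 3*u*v^2 + 12*u*v - 2*u + 18*v^3 - 18*v^2 + 12*v - 12) dv

Using F^*(f dg) = (f ∘ F) d(g ∘ F), substitute each coordinate x_i by F_i(u, v) in f_i, and replace dx_i by d F_i = (∂F_i/∂u) du + (∂F_i/∂v) dv.
  For the x component: f_1(F) = -u*v - 3*v^2 - 2; d F_1 = (v) du + (u - 6*v) dv
  For the y component: f_2(F) = -6*v^2 - 4; d F_2 = (0) du + (3) dv
  For the z component: f_3(F) = -6*v; d F_3 = (-2*v) du + (-2*u) dv
Combining and collecting du, dv coefficients:
  coeff of du: v*(-u*v - 3*v^2 + 12*v - 2)
  coeff of dv: -u^2*v + 3*u*v^2 + 12*u*v - 2*u + 18*v^3 - 18*v^2 + 12*v - 12
F^* omega = (v*(-u*v - 3*v^2 + 12*v - 2)) du + (-u^2*v + 3*u*v^2 + 12*u*v - 2*u + 18*v^3 - 18*v^2 + 12*v - 12) dv.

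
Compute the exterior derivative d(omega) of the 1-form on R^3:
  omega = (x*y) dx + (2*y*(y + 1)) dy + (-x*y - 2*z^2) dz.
d(omega) = (-x) dx ∧ dy + (-y) dx ∧ dz + (-x) dy ∧ dz

For a 1-form omega = sum_i f_i dx_i, the exterior derivative is
  d(omega) = sum_{i < j} (∂f_j/∂x_i - ∂f_i/∂x_j) dx_i ∧ dx_j.
  coefficient of dx ∧ dy: ∂f_2/∂x - ∂f_1/∂y = ∂(2*y*(y + 1))/∂x - ∂(x*y)/∂y = -x
  coefficient of dx ∧ dz: ∂f_3/∂x - ∂f_1/∂z = ∂(-x*y - 2*z^2)/∂x - ∂(x*y)/∂z = -y
  coefficient of dy ∧ dz: ∂f_3/∂y - ∂f_2/∂z = ∂(-x*y - 2*z^2)/∂y - ∂(2*y*(y + 1))/∂z = -x
Assembling: d(omega) = (-x) dx ∧ dy + (-y) dx ∧ dz + (-x) dy ∧ dz.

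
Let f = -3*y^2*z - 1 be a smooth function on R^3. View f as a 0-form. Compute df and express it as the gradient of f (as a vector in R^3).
df = (0) dx + (-6*y*z) dy + (-3*y^2) dz; grad f = (0, -6*y*z, -3*y^2)

For a 0-form f, d f = (∂f/∂x) dx + (∂f/∂y) dy + (∂f/∂z) dz. The components of the vector representation are exactly the entries of grad f in Cartesian coordinates:
  ∂f/∂x = 0
  ∂f/∂y = -6*y*z
  ∂f/∂z = -3*y^2.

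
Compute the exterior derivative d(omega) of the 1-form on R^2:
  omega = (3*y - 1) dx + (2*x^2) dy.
d(omega) = (4*x - 3) dx ∧ dy

For a 1-form omega = sum_i f_i dx_i, the exterior derivative is
  d(omega) = sum_{i < j} (∂f_j/∂x_i - ∂f_i/∂x_j) dx_i ∧ dx_j.
  coefficient of dx ∧ dy: ∂f_2/∂x - ∂f_1/∂y = ∂(2*x^2)/∂x - ∂(3*y - 1)/∂y = 4*x - 3
Assembling: d(omega) = (4*x - 3) dx ∧ dy.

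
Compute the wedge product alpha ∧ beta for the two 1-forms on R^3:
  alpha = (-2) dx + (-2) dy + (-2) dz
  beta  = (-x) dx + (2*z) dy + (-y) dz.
alpha ∧ beta = (-2*x - 4*z) dx ∧ dy + (-2*x + 2*y) dx ∧ dz + (2*y + 4*z) dy ∧ dz

Distribute the wedge, using dx_i ∧ dx_j = -dx_j ∧ dx_i and dx_i ∧ dx_i = 0. For each pair (i, j) with i < j, the coefficient of dx_i ∧ dx_j in alpha ∧ beta is (alpha_i * beta_j - alpha_j * beta_i). Collecting: alpha ∧ beta = (-2*x - 4*z) dx ∧ dy + (-2*x + 2*y) dx ∧ dz + (2*y + 4*z) dy ∧ dz.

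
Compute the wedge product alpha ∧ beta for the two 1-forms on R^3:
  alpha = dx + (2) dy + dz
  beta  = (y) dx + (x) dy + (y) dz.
alpha ∧ beta = (x - 2*y) dx ∧ dy + (-x + 2*y) dy ∧ dz

Distribute the wedge, using dx_i ∧ dx_j = -dx_j ∧ dx_i and dx_i ∧ dx_i = 0. For each pair (i, j) with i < j, the coefficient of dx_i ∧ dx_j in alpha ∧ beta is (alpha_i * beta_j - alpha_j * beta_i). Collecting: alpha ∧ beta = (x - 2*y) dx ∧ dy + (-x + 2*y) dy ∧ dz.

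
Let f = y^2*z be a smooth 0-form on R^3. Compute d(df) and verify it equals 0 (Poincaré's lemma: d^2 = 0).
d(df) = 0

Step 1: df = sum_i (∂f/∂x_i) dx_i = (0) dx + (2*y*z) dy + (y^2) dz.
Step 2: Apply d again. Using the 1-form formula, the coefficient of dx ∧ dy in d(df) is ∂^2 f/∂x ∂y - ∂^2 f/∂y ∂x = (0) - (0) = 0 (equality of mixed partials for smooth f).
Similarly for dx ∧ dz and dy ∧ dz — all coefficients vanish. So d(df) = 0.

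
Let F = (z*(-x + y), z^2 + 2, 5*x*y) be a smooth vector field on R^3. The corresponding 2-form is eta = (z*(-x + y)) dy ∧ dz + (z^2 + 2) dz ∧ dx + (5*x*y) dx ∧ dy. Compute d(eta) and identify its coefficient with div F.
d(eta) = (-z) dx ∧ dy ∧ dz; div F = -z

For a 2-form in R^3 of the form above, applying d gives a 3-form with coefficient ∂P/∂x + ∂Q/∂y + ∂R/∂z:
  ∂P/∂x = -z
  ∂Q/∂y = 0
  ∂R/∂z = 0
Sum = -z, which is exactly div F.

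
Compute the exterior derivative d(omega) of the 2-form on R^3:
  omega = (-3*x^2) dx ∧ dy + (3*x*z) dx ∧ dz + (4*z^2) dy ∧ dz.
d(omega) = 0

For a 2-form omega = sum_{i<j} g_{ij} dx_i ∧ dx_j, the exterior derivative is
  d(omega) = sum_{i<j} d(g_{ij}) ∧ dx_i ∧ dx_j = sum_{i<j, k} (∂g_{ij}/∂x_k) dx_k ∧ dx_i ∧ dx_j.
Expand each term, using dx_k ∧ dx_i ∧ dx_j = sgn(permutation) dx_{(a)} ∧ dx_{(b)} ∧ dx_{(c)} with (a < b < c) sorted:

Collecting like 3-forms: d(omega) = 0.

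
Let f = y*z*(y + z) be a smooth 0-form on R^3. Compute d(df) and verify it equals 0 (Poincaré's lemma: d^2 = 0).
d(df) = 0

Step 1: df = sum_i (∂f/∂x_i) dx_i = (0) dx + (z*(2*y + z)) dy + (y*(y + 2*z)) dz.
Step 2: Apply d again. Using the 1-form formula, the coefficient of dx ∧ dy in d(df) is ∂^2 f/∂x ∂y - ∂^2 f/∂y ∂x = (0) - (0) = 0 (equality of mixed partials for smooth f).
Similarly for dx ∧ dz and dy ∧ dz — all coefficients vanish. So d(df) = 0.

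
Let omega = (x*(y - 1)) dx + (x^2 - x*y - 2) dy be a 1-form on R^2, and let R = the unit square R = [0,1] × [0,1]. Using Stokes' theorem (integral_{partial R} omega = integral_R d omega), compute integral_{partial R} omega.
integral_(partial R) omega = 0

Stokes: integral_partial_R omega = integral_R d omega with d omega = (∂Q/∂x - ∂P/∂y) dx ∧ dy.
  ∂Q/∂x = 2*x - y
  ∂P/∂y = x
  integrand = ∂Q/∂x - ∂P/∂y = x - y.
Integrating over R: integral_0^1 integral_0^1 (x - y) dx dy = 0.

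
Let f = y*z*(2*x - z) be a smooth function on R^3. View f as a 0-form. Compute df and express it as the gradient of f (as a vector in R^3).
df = (2*y*z) dx + (z*(2*x - z)) dy + (2*y*(x - z)) dz; grad f = (2*y*z, z*(2*x - z), 2*y*(x - z))

For a 0-form f, d f = (∂f/∂x) dx + (∂f/∂y) dy + (∂f/∂z) dz. The components of the vector representation are exactly the entries of grad f in Cartesian coordinates:
  ∂f/∂x = 2*y*z
  ∂f/∂y = z*(2*x - z)
  ∂f/∂z = 2*y*(x - z).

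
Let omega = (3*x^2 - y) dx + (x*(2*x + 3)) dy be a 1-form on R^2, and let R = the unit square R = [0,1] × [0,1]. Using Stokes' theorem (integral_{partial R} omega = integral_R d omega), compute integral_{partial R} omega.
integral_(partial R) omega = 6

Stokes: integral_partial_R omega = integral_R d omega with d omega = (∂Q/∂x - ∂P/∂y) dx ∧ dy.
  ∂Q/∂x = 4*x + 3
  ∂P/∂y = -1
  integrand = ∂Q/∂x - ∂P/∂y = 4*x + 4.
Integrating over R: integral_0^1 integral_0^1 (4*x + 4) dx dy = 6.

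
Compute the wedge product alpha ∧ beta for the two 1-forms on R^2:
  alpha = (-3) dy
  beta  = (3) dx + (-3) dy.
alpha ∧ beta = (9) dx ∧ dy

Distribute the wedge, using dx_i ∧ dx_j = -dx_j ∧ dx_i and dx_i ∧ dx_i = 0. For each pair (i, j) with i < j, the coefficient of dx_i ∧ dx_j in alpha ∧ beta is (alpha_i * beta_j - alpha_j * beta_i). Collecting: alpha ∧ beta = (9) dx ∧ dy.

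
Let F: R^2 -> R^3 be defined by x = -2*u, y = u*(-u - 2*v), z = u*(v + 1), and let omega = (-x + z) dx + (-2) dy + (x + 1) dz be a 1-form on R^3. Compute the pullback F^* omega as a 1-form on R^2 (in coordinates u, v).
F^* omega = (-4*u*v - 4*u + 5*v + 1) du + (u*(5 - 2*u)) dv

Using F^*(f dg) = (f ∘ F) d(g ∘ F), substitute each coordinate x_i by F_i(u, v) in f_i, and replace dx_i by d F_i = (∂F_i/∂u) du + (∂F_i/∂v) dv.
  For the x component: f_1(F) = u*(v + 3); d F_1 = (-2) du + (0) dv
  For the y component: f_2(F) = -2; d F_2 = (-2*u - 2*v) du + (-2*u) dv
  For the z component: f_3(F) = 1 - 2*u; d F_3 = (v + 1) du + (u) dv
Combining and collecting du, dv coefficients:
  coeff of du: -4*u*v - 4*u + 5*v + 1
  coeff of dv: u*(5 - 2*u)
F^* omega = (-4*u*v - 4*u + 5*v + 1) du + (u*(5 - 2*u)) dv.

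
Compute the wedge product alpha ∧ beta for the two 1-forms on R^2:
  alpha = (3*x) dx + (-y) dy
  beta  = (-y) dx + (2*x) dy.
alpha ∧ beta = (6*x^2 - y^2) dx ∧ dy

Distribute the wedge, using dx_i ∧ dx_j = -dx_j ∧ dx_i and dx_i ∧ dx_i = 0. For each pair (i, j) with i < j, the coefficient of dx_i ∧ dx_j in alpha ∧ beta is (alpha_i * beta_j - alpha_j * beta_i). Collecting: alpha ∧ beta = (6*x^2 - y^2) dx ∧ dy.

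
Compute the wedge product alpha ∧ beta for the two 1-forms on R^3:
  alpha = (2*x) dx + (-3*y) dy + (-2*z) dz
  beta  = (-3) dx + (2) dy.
alpha ∧ beta = (4*x - 9*y) dx ∧ dy + (-6*z) dx ∧ dz + (4*z) dy ∧ dz

Distribute the wedge, using dx_i ∧ dx_j = -dx_j ∧ dx_i and dx_i ∧ dx_i = 0. For each pair (i, j) with i < j, the coefficient of dx_i ∧ dx_j in alpha ∧ beta is (alpha_i * beta_j - alpha_j * beta_i). Collecting: alpha ∧ beta = (4*x - 9*y) dx ∧ dy + (-6*z) dx ∧ dz + (4*z) dy ∧ dz.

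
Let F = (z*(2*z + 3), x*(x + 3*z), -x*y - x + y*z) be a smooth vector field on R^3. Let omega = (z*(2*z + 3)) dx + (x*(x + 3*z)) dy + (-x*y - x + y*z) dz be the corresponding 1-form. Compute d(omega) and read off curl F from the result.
d(omega) = (-4*x + z) dy ∧ dz + (y + 4*z + 4) dz ∧ dx + (2*x + 3*z) dx ∧ dy; curl F = (-4*x + z, y + 4*z + 4, 2*x + 3*z)

d omega = sum_{i<j} (∂f_j/∂x_i - ∂f_i/∂x_j) dx_i ∧ dx_j. Under the identification (dy ∧ dz, dz ∧ dx, dx ∧ dy) ↔ (e_x, e_y, e_z), the coefficients are exactly the components of curl F. Compute:
  ∂R/∂y - ∂Q/∂z = (-x + z) - (3*x) = -4*x + z
  ∂P/∂z - ∂R/∂x = (4*z + 3) - (-y - 1) = y + 4*z + 4
  ∂Q/∂x - ∂P/∂y = (2*x + 3*z) - (0) = 2*x + 3*z.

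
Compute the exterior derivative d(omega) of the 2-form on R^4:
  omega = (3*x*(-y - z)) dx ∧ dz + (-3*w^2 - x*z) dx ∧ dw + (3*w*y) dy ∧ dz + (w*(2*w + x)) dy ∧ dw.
d(omega) = (3*x) dx ∧ dy ∧ dz + (x) dx ∧ dz ∧ dw + (3*y) dy ∧ dz ∧ dw + (w) dx ∧ dy ∧ dw

For a 2-form omega = sum_{i<j} g_{ij} dx_i ∧ dx_j, the exterior derivative is
  d(omega) = sum_{i<j} d(g_{ij}) ∧ dx_i ∧ dx_j = sum_{i<j, k} (∂g_{ij}/∂x_k) dx_k ∧ dx_i ∧ dx_j.
Expand each term, using dx_k ∧ dx_i ∧ dx_j = sgn(permutation) dx_{(a)} ∧ dx_{(b)} ∧ dx_{(c)} with (a < b < c) sorted:
  d(3*x*(-y - z)) includes (∂/∂y)(3*x*(-y - z)) dy = (-3*x) dy, which multiplied by dx ∧ dz gives (3*x) dx ∧ dy ∧ dz
  d(-3*w^2 - x*z) includes (∂/∂z)(-3*w^2 - x*z) dz = (-x) dz, which multiplied by dx ∧ dw gives (x) dx ∧ dz ∧ dw
  d(3*w*y) includes (∂/∂w)(3*w*y) dw = (3*y) dw, which multiplied by dy ∧ dz gives (3*y) dy ∧ dz ∧ dw
  d(w*(2*w + x)) includes (∂/∂x)(w*(2*w + x)) dx = (w) dx, which multiplied by dy ∧ dw gives (w) dx ∧ dy ∧ dw
Collecting like 3-forms: d(omega) = (3*x) dx ∧ dy ∧ dz + (x) dx ∧ dz ∧ dw + (3*y) dy ∧ dz ∧ dw + (w) dx ∧ dy ∧ dw.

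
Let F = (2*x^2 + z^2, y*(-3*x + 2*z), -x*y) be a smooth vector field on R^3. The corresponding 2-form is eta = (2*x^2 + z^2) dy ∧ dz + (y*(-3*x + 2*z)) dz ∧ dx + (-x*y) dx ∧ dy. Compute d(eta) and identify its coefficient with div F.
d(eta) = (x + 2*z) dx ∧ dy ∧ dz; div F = x + 2*z

For a 2-form in R^3 of the form above, applying d gives a 3-form with coefficient ∂P/∂x + ∂Q/∂y + ∂R/∂z:
  ∂P/∂x = 4*x
  ∂Q/∂y = -3*x + 2*z
  ∂R/∂z = 0
Sum = x + 2*z, which is exactly div F.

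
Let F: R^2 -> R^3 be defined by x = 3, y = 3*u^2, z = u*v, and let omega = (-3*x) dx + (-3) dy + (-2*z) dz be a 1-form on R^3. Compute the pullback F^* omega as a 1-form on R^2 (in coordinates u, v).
F^* omega = (2*u*(-v^2 - 9)) du + (-2*u^2*v) dv

Using F^*(f dg) = (f ∘ F) d(g ∘ F), substitute each coordinate x_i by F_i(u, v) in f_i, and replace dx_i by d F_i = (∂F_i/∂u) du + (∂F_i/∂v) dv.
  For the x component: f_1(F) = -9; d F_1 = (0) du + (0) dv
  For the y component: f_2(F) = -3; d F_2 = (6*u) du + (0) dv
  For the z component: f_3(F) = -2*u*v; d F_3 = (v) du + (u) dv
Combining and collecting du, dv coefficients:
  coeff of du: 2*u*(-v^2 - 9)
  coeff of dv: -2*u^2*v
F^* omega = (2*u*(-v^2 - 9)) du + (-2*u^2*v) dv.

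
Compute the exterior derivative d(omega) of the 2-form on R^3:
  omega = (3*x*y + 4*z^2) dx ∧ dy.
d(omega) = (8*z) dx ∧ dy ∧ dz

For a 2-form omega = sum_{i<j} g_{ij} dx_i ∧ dx_j, the exterior derivative is
  d(omega) = sum_{i<j} d(g_{ij}) ∧ dx_i ∧ dx_j = sum_{i<j, k} (∂g_{ij}/∂x_k) dx_k ∧ dx_i ∧ dx_j.
Expand each term, using dx_k ∧ dx_i ∧ dx_j = sgn(permutation) dx_{(a)} ∧ dx_{(b)} ∧ dx_{(c)} with (a < b < c) sorted:
  d(3*x*y + 4*z^2) includes (∂/∂z)(3*x*y + 4*z^2) dz = (8*z) dz, which multiplied by dx ∧ dy gives (8*z) dx ∧ dy ∧ dz
Collecting like 3-forms: d(omega) = (8*z) dx ∧ dy ∧ dz.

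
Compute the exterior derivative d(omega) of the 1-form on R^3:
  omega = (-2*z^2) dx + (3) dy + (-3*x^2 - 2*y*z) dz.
d(omega) = (-6*x + 4*z) dx ∧ dz + (-2*z) dy ∧ dz

For a 1-form omega = sum_i f_i dx_i, the exterior derivative is
  d(omega) = sum_{i < j} (∂f_j/∂x_i - ∂f_i/∂x_j) dx_i ∧ dx_j.
  coefficient of dx ∧ dz: ∂f_3/∂x - ∂f_1/∂z = ∂(-3*x^2 - 2*y*z)/∂x - ∂(-2*z^2)/∂z = -6*x + 4*z
  coefficient of dy ∧ dz: ∂f_3/∂y - ∂f_2/∂z = ∂(-3*x^2 - 2*y*z)/∂y - ∂(3)/∂z = -2*z
Assembling: d(omega) = (-6*x + 4*z) dx ∧ dz + (-2*z) dy ∧ dz.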